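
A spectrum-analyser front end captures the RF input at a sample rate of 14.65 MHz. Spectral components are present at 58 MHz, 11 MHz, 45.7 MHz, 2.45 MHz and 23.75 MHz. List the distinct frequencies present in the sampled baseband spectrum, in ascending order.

fs/2 = 7.325 MHz.
58 MHz mod fs = 14.05 MHz.
14.05 MHz > fs/2 = 7.325 MHz, folds to fs − 14.05 MHz = 0.6 MHz.
11 MHz > fs/2 = 7.325 MHz, folds to fs − 11 MHz = 3.65 MHz.
45.7 MHz mod fs = 1.75 MHz.
1.75 MHz ≤ fs/2 = 7.325 MHz, appears at 1.75 MHz.
2.45 MHz ≤ fs/2 = 7.325 MHz, passes unchanged.
23.75 MHz mod fs = 9.1 MHz.
9.1 MHz > fs/2 = 7.325 MHz, folds to fs − 9.1 MHz = 5.55 MHz.
Distinct values: {0.6 MHz, 1.75 MHz, 2.45 MHz, 3.65 MHz, 5.55 MHz}.

0.6 MHz, 1.75 MHz, 2.45 MHz, 3.65 MHz, 5.55 MHz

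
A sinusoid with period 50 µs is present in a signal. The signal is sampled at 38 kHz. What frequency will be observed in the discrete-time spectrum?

T = 50 µs → f = 1/T = 20 kHz.
20 kHz > fs/2 = 19 kHz, folds to fs − 20 kHz = 18 kHz.

18 kHz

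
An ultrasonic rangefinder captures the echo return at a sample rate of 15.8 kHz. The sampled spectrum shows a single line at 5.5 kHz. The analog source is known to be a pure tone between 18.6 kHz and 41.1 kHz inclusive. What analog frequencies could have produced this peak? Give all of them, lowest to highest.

21.3 kHz, 26.1 kHz, 37.1 kHz

Frequencies that alias to 5.5 kHz are k·fs ± 5.5 kHz for integer k ≥ 0.
k=0: 5.5 kHz.
k=1: 10.3 kHz, 21.3 kHz.
k=2: 26.1 kHz, 37.1 kHz.
k=3: 41.9 kHz, 52.9 kHz.
Within [18.6 kHz, 41.1 kHz]: 21.3 kHz, 26.1 kHz, 37.1 kHz.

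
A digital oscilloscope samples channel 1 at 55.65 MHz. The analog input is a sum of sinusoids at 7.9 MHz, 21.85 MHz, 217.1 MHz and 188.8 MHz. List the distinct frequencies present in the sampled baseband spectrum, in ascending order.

5.5 MHz, 7.9 MHz, 21.85 MHz

fs/2 = 27.825 MHz.
7.9 MHz ≤ fs/2 = 27.825 MHz, passes unchanged.
21.85 MHz ≤ fs/2 = 27.825 MHz, passes unchanged.
217.1 MHz mod fs = 50.15 MHz.
50.15 MHz > fs/2 = 27.825 MHz, folds to fs − 50.15 MHz = 5.5 MHz.
188.8 MHz mod fs = 21.85 MHz.
21.85 MHz ≤ fs/2 = 27.825 MHz, appears at 21.85 MHz.
Distinct values: {5.5 MHz, 7.9 MHz, 21.85 MHz}.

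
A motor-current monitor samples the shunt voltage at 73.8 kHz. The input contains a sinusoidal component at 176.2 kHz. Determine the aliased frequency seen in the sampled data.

176.2 kHz mod fs = 28.6 kHz.
28.6 kHz ≤ fs/2 = 36.9 kHz, appears at 28.6 kHz.

28.6 kHz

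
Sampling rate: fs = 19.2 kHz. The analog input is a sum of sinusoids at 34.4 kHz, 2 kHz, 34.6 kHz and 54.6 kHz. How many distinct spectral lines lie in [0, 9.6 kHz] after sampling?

4

fs/2 = 9.6 kHz.
34.4 kHz mod fs = 15.2 kHz.
15.2 kHz > fs/2 = 9.6 kHz, folds to fs − 15.2 kHz = 4 kHz.
2 kHz ≤ fs/2 = 9.6 kHz, passes unchanged.
34.6 kHz mod fs = 15.4 kHz.
15.4 kHz > fs/2 = 9.6 kHz, folds to fs − 15.4 kHz = 3.8 kHz.
54.6 kHz mod fs = 16.2 kHz.
16.2 kHz > fs/2 = 9.6 kHz, folds to fs − 16.2 kHz = 3 kHz.
Distinct values: {2 kHz, 3 kHz, 3.8 kHz, 4 kHz} → 4.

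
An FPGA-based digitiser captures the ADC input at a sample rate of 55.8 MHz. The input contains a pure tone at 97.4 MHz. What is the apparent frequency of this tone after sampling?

14.2 MHz

97.4 MHz mod fs = 41.6 MHz.
41.6 MHz > fs/2 = 27.9 MHz, folds to fs − 41.6 MHz = 14.2 MHz.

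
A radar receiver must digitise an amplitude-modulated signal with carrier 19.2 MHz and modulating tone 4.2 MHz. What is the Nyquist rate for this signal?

46.8 MHz

AM sidebands sit at fc ± fm = 15 MHz and 23.4 MHz.
Highest-frequency component: 23.4 MHz.
Nyquist rate = 2 × 23.4 MHz = 46.8 MHz.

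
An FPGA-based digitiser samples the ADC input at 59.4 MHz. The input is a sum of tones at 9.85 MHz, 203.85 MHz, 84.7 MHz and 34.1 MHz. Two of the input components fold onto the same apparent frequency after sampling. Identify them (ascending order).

fs/2 = 29.7 MHz.
9.85 MHz ≤ fs/2 = 29.7 MHz, passes unchanged.
203.85 MHz mod fs = 25.65 MHz.
25.65 MHz ≤ fs/2 = 29.7 MHz, appears at 25.65 MHz.
84.7 MHz mod fs = 25.3 MHz.
25.3 MHz ≤ fs/2 = 29.7 MHz, appears at 25.3 MHz.
34.1 MHz > fs/2 = 29.7 MHz, folds to fs − 34.1 MHz = 25.3 MHz.
34.1 MHz and 84.7 MHz both map to 25.3 MHz.

34.1 MHz, 84.7 MHz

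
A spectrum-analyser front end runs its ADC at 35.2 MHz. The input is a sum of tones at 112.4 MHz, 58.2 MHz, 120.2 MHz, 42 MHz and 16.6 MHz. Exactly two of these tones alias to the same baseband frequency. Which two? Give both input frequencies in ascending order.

fs/2 = 17.6 MHz.
112.4 MHz mod fs = 6.8 MHz.
6.8 MHz ≤ fs/2 = 17.6 MHz, appears at 6.8 MHz.
58.2 MHz mod fs = 23 MHz.
23 MHz > fs/2 = 17.6 MHz, folds to fs − 23 MHz = 12.2 MHz.
120.2 MHz mod fs = 14.6 MHz.
14.6 MHz ≤ fs/2 = 17.6 MHz, appears at 14.6 MHz.
42 MHz mod fs = 6.8 MHz.
6.8 MHz ≤ fs/2 = 17.6 MHz, appears at 6.8 MHz.
16.6 MHz ≤ fs/2 = 17.6 MHz, passes unchanged.
42 MHz and 112.4 MHz both map to 6.8 MHz.

42 MHz, 112.4 MHz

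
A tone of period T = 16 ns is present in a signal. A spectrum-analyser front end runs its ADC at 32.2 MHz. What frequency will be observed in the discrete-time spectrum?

1.9 MHz

T = 16 ns → f = 1/T = 62.5 MHz.
62.5 MHz mod fs = 30.3 MHz.
30.3 MHz > fs/2 = 16.1 MHz, folds to fs − 30.3 MHz = 1.9 MHz.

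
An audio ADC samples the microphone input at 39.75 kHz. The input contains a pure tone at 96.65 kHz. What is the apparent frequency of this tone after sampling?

17.15 kHz

96.65 kHz mod fs = 17.15 kHz.
17.15 kHz ≤ fs/2 = 19.875 kHz, appears at 17.15 kHz.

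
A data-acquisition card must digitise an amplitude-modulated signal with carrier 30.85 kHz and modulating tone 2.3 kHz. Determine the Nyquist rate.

AM sidebands sit at fc ± fm = 28.55 kHz and 33.15 kHz.
Highest-frequency component: 33.15 kHz.
Nyquist rate = 2 × 33.15 kHz = 66.3 kHz.

66.3 kHz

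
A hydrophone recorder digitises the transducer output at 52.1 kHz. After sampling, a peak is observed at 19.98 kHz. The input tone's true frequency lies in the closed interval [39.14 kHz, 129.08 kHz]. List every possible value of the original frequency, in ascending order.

Frequencies that alias to 19.98 kHz are k·fs ± 19.98 kHz for integer k ≥ 0.
k=0: 19.98 kHz.
k=1: 32.12 kHz, 72.08 kHz.
k=2: 84.22 kHz, 124.18 kHz.
k=3: 136.32 kHz, 176.28 kHz.
Within [39.14 kHz, 129.08 kHz]: 72.08 kHz, 84.22 kHz, 124.18 kHz.

72.08 kHz, 84.22 kHz, 124.18 kHz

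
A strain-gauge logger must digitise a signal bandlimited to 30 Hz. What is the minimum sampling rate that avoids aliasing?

Nyquist rate = 2 × 30 Hz = 60 Hz.

60 Hz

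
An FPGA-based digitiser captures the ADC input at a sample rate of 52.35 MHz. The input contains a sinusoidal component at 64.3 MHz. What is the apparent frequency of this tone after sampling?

64.3 MHz mod fs = 11.95 MHz.
11.95 MHz ≤ fs/2 = 26.175 MHz, appears at 11.95 MHz.

11.95 MHz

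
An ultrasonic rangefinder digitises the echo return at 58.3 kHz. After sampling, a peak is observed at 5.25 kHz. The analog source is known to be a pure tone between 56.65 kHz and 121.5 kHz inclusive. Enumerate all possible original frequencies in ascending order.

63.55 kHz, 111.35 kHz

Frequencies that alias to 5.25 kHz are k·fs ± 5.25 kHz for integer k ≥ 0.
k=0: 5.25 kHz.
k=1: 53.05 kHz, 63.55 kHz.
k=2: 111.35 kHz, 121.85 kHz.
k=3: 169.65 kHz, 180.15 kHz.
Within [56.65 kHz, 121.5 kHz]: 63.55 kHz, 111.35 kHz.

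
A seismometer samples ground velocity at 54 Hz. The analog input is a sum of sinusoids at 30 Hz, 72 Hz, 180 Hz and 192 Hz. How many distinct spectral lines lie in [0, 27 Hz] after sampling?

2

fs/2 = 27 Hz.
30 Hz > fs/2 = 27 Hz, folds to fs − 30 Hz = 24 Hz.
72 Hz mod fs = 18 Hz.
18 Hz ≤ fs/2 = 27 Hz, appears at 18 Hz.
180 Hz mod fs = 18 Hz.
18 Hz ≤ fs/2 = 27 Hz, appears at 18 Hz.
192 Hz mod fs = 30 Hz.
30 Hz > fs/2 = 27 Hz, folds to fs − 30 Hz = 24 Hz.
Distinct values: {18 Hz, 24 Hz} → 2.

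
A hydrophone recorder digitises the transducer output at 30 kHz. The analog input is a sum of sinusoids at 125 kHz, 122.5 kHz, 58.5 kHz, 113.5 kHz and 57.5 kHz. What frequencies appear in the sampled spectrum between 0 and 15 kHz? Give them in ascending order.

1.5 kHz, 2.5 kHz, 5 kHz, 6.5 kHz

fs/2 = 15 kHz.
125 kHz mod fs = 5 kHz.
5 kHz ≤ fs/2 = 15 kHz, appears at 5 kHz.
122.5 kHz mod fs = 2.5 kHz.
2.5 kHz ≤ fs/2 = 15 kHz, appears at 2.5 kHz.
58.5 kHz mod fs = 28.5 kHz.
28.5 kHz > fs/2 = 15 kHz, folds to fs − 28.5 kHz = 1.5 kHz.
113.5 kHz mod fs = 23.5 kHz.
23.5 kHz > fs/2 = 15 kHz, folds to fs − 23.5 kHz = 6.5 kHz.
57.5 kHz mod fs = 27.5 kHz.
27.5 kHz > fs/2 = 15 kHz, folds to fs − 27.5 kHz = 2.5 kHz.
Distinct values: {1.5 kHz, 2.5 kHz, 5 kHz, 6.5 kHz}.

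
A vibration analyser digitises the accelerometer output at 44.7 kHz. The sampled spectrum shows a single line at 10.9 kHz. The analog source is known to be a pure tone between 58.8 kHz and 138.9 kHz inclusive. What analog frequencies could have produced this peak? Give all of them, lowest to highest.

78.5 kHz, 100.3 kHz, 123.2 kHz

Frequencies that alias to 10.9 kHz are k·fs ± 10.9 kHz for integer k ≥ 0.
k=0: 10.9 kHz.
k=1: 33.8 kHz, 55.6 kHz.
k=2: 78.5 kHz, 100.3 kHz.
k=3: 123.2 kHz, 145 kHz.
k=4: 167.9 kHz, 189.7 kHz.
Within [58.8 kHz, 138.9 kHz]: 78.5 kHz, 100.3 kHz, 123.2 kHz.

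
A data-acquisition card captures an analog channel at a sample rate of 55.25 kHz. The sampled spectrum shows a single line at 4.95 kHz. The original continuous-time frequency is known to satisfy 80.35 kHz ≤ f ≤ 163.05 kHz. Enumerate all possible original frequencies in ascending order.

105.55 kHz, 115.45 kHz, 160.8 kHz

Frequencies that alias to 4.95 kHz are k·fs ± 4.95 kHz for integer k ≥ 0.
k=0: 4.95 kHz.
k=1: 50.3 kHz, 60.2 kHz.
k=2: 105.55 kHz, 115.45 kHz.
k=3: 160.8 kHz, 170.7 kHz.
k=4: 216.05 kHz, 225.95 kHz.
Within [80.35 kHz, 163.05 kHz]: 105.55 kHz, 115.45 kHz, 160.8 kHz.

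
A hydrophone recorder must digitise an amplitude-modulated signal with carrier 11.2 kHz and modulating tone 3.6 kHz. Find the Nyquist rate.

AM sidebands sit at fc ± fm = 7.6 kHz and 14.8 kHz.
Highest-frequency component: 14.8 kHz.
Nyquist rate = 2 × 14.8 kHz = 29.6 kHz.

29.6 kHz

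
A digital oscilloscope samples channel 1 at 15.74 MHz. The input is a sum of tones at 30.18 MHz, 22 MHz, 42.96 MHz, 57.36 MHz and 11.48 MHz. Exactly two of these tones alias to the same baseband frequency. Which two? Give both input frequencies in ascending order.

11.48 MHz, 42.96 MHz

fs/2 = 7.87 MHz.
30.18 MHz mod fs = 14.44 MHz.
14.44 MHz > fs/2 = 7.87 MHz, folds to fs − 14.44 MHz = 1.3 MHz.
22 MHz mod fs = 6.26 MHz.
6.26 MHz ≤ fs/2 = 7.87 MHz, appears at 6.26 MHz.
42.96 MHz mod fs = 11.48 MHz.
11.48 MHz > fs/2 = 7.87 MHz, folds to fs − 11.48 MHz = 4.26 MHz.
57.36 MHz mod fs = 10.14 MHz.
10.14 MHz > fs/2 = 7.87 MHz, folds to fs − 10.14 MHz = 5.6 MHz.
11.48 MHz > fs/2 = 7.87 MHz, folds to fs − 11.48 MHz = 4.26 MHz.
11.48 MHz and 42.96 MHz both map to 4.26 MHz.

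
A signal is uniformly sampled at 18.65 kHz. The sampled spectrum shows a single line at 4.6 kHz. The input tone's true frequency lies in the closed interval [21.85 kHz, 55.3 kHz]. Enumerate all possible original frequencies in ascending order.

Frequencies that alias to 4.6 kHz are k·fs ± 4.6 kHz for integer k ≥ 0.
k=0: 4.6 kHz.
k=1: 14.05 kHz, 23.25 kHz.
k=2: 32.7 kHz, 41.9 kHz.
k=3: 51.35 kHz, 60.55 kHz.
k=4: 70 kHz, 79.2 kHz.
Within [21.85 kHz, 55.3 kHz]: 23.25 kHz, 32.7 kHz, 41.9 kHz, 51.35 kHz.

23.25 kHz, 32.7 kHz, 41.9 kHz, 51.35 kHz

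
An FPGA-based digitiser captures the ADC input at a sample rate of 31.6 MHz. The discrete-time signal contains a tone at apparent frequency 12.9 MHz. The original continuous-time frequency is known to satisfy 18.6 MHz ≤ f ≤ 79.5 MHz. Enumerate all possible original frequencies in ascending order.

Frequencies that alias to 12.9 MHz are k·fs ± 12.9 MHz for integer k ≥ 0.
k=0: 12.9 MHz.
k=1: 18.7 MHz, 44.5 MHz.
k=2: 50.3 MHz, 76.1 MHz.
k=3: 81.9 MHz, 107.7 MHz.
Within [18.6 MHz, 79.5 MHz]: 18.7 MHz, 44.5 MHz, 50.3 MHz, 76.1 MHz.

18.7 MHz, 44.5 MHz, 50.3 MHz, 76.1 MHz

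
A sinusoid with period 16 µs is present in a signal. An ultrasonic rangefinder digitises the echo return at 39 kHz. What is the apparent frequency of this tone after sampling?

15.5 kHz

T = 16 µs → f = 1/T = 62.5 kHz.
62.5 kHz mod fs = 23.5 kHz.
23.5 kHz > fs/2 = 19.5 kHz, folds to fs − 23.5 kHz = 15.5 kHz.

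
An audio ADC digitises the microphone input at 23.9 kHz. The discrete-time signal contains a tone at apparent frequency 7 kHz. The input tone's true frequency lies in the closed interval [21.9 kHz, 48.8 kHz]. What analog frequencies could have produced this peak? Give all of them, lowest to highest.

30.9 kHz, 40.8 kHz

Frequencies that alias to 7 kHz are k·fs ± 7 kHz for integer k ≥ 0.
k=0: 7 kHz.
k=1: 16.9 kHz, 30.9 kHz.
k=2: 40.8 kHz, 54.8 kHz.
k=3: 64.7 kHz, 78.7 kHz.
Within [21.9 kHz, 48.8 kHz]: 30.9 kHz, 40.8 kHz.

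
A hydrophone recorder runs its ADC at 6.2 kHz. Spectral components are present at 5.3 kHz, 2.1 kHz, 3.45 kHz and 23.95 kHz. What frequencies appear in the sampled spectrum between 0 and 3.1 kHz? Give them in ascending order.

0.85 kHz, 0.9 kHz, 2.1 kHz, 2.75 kHz

fs/2 = 3.1 kHz.
5.3 kHz > fs/2 = 3.1 kHz, folds to fs − 5.3 kHz = 0.9 kHz.
2.1 kHz ≤ fs/2 = 3.1 kHz, passes unchanged.
3.45 kHz > fs/2 = 3.1 kHz, folds to fs − 3.45 kHz = 2.75 kHz.
23.95 kHz mod fs = 5.35 kHz.
5.35 kHz > fs/2 = 3.1 kHz, folds to fs − 5.35 kHz = 0.85 kHz.
Distinct values: {0.85 kHz, 0.9 kHz, 2.1 kHz, 2.75 kHz}.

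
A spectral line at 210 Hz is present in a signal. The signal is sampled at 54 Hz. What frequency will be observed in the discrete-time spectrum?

6 Hz

210 Hz mod fs = 48 Hz.
48 Hz > fs/2 = 27 Hz, folds to fs − 48 Hz = 6 Hz.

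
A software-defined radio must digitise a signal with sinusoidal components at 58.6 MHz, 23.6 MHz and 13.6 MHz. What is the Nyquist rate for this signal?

Highest-frequency component: 58.6 MHz.
Nyquist rate = 2 × 58.6 MHz = 117.2 MHz.

117.2 MHz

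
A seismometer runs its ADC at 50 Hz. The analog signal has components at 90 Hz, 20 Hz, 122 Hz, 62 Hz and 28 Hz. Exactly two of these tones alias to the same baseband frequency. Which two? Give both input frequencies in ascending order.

28 Hz, 122 Hz

fs/2 = 25 Hz.
90 Hz mod fs = 40 Hz.
40 Hz > fs/2 = 25 Hz, folds to fs − 40 Hz = 10 Hz.
20 Hz ≤ fs/2 = 25 Hz, passes unchanged.
122 Hz mod fs = 22 Hz.
22 Hz ≤ fs/2 = 25 Hz, appears at 22 Hz.
62 Hz mod fs = 12 Hz.
12 Hz ≤ fs/2 = 25 Hz, appears at 12 Hz.
28 Hz > fs/2 = 25 Hz, folds to fs − 28 Hz = 22 Hz.
28 Hz and 122 Hz both map to 22 Hz.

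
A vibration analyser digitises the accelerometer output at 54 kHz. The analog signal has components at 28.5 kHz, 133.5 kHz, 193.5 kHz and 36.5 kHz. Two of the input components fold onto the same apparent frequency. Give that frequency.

fs/2 = 27 kHz.
28.5 kHz > fs/2 = 27 kHz, folds to fs − 28.5 kHz = 25.5 kHz.
133.5 kHz mod fs = 25.5 kHz.
25.5 kHz ≤ fs/2 = 27 kHz, appears at 25.5 kHz.
193.5 kHz mod fs = 31.5 kHz.
31.5 kHz > fs/2 = 27 kHz, folds to fs − 31.5 kHz = 22.5 kHz.
36.5 kHz > fs/2 = 27 kHz, folds to fs − 36.5 kHz = 17.5 kHz.
28.5 kHz and 133.5 kHz both map to 25.5 kHz.

25.5 kHz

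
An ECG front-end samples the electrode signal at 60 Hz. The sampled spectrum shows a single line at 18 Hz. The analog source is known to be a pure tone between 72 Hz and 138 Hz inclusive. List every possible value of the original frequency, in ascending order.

78 Hz, 102 Hz, 138 Hz

Frequencies that alias to 18 Hz are k·fs ± 18 Hz for integer k ≥ 0.
k=0: 18 Hz.
k=1: 42 Hz, 78 Hz.
k=2: 102 Hz, 138 Hz.
k=3: 162 Hz, 198 Hz.
Within [72 Hz, 138 Hz]: 78 Hz, 102 Hz, 138 Hz.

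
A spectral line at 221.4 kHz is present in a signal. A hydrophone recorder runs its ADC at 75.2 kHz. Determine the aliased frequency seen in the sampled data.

221.4 kHz mod fs = 71 kHz.
71 kHz > fs/2 = 37.6 kHz, folds to fs − 71 kHz = 4.2 kHz.

4.2 kHz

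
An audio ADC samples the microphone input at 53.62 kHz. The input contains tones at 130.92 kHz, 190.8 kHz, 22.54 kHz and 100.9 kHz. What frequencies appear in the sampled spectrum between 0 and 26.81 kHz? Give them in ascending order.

6.34 kHz, 22.54 kHz, 23.68 kHz

fs/2 = 26.81 kHz.
130.92 kHz mod fs = 23.68 kHz.
23.68 kHz ≤ fs/2 = 26.81 kHz, appears at 23.68 kHz.
190.8 kHz mod fs = 29.94 kHz.
29.94 kHz > fs/2 = 26.81 kHz, folds to fs − 29.94 kHz = 23.68 kHz.
22.54 kHz ≤ fs/2 = 26.81 kHz, passes unchanged.
100.9 kHz mod fs = 47.28 kHz.
47.28 kHz > fs/2 = 26.81 kHz, folds to fs − 47.28 kHz = 6.34 kHz.
Distinct values: {6.34 kHz, 22.54 kHz, 23.68 kHz}.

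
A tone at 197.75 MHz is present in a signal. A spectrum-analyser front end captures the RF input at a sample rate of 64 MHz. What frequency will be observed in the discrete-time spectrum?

197.75 MHz mod fs = 5.75 MHz.
5.75 MHz ≤ fs/2 = 32 MHz, appears at 5.75 MHz.

5.75 MHz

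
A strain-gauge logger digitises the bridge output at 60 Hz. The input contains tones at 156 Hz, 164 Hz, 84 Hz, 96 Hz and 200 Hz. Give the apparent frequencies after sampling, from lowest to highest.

fs/2 = 30 Hz.
156 Hz mod fs = 36 Hz.
36 Hz > fs/2 = 30 Hz, folds to fs − 36 Hz = 24 Hz.
164 Hz mod fs = 44 Hz.
44 Hz > fs/2 = 30 Hz, folds to fs − 44 Hz = 16 Hz.
84 Hz mod fs = 24 Hz.
24 Hz ≤ fs/2 = 30 Hz, appears at 24 Hz.
96 Hz mod fs = 36 Hz.
36 Hz > fs/2 = 30 Hz, folds to fs − 36 Hz = 24 Hz.
200 Hz mod fs = 20 Hz.
20 Hz ≤ fs/2 = 30 Hz, appears at 20 Hz.
Distinct values: {16 Hz, 20 Hz, 24 Hz}.

16 Hz, 20 Hz, 24 Hz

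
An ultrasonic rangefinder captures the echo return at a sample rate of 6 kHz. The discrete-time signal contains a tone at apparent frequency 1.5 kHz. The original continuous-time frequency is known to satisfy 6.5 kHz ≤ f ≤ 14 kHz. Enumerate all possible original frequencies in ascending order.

Frequencies that alias to 1.5 kHz are k·fs ± 1.5 kHz for integer k ≥ 0.
k=0: 1.5 kHz.
k=1: 4.5 kHz, 7.5 kHz.
k=2: 10.5 kHz, 13.5 kHz.
k=3: 16.5 kHz, 19.5 kHz.
Within [6.5 kHz, 14 kHz]: 7.5 kHz, 10.5 kHz, 13.5 kHz.

7.5 kHz, 10.5 kHz, 13.5 kHz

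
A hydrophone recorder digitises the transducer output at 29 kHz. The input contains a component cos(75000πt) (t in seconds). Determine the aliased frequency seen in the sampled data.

8.5 kHz

ω = 75000π rad/s → f = ω/(2π) = 37500 Hz = 37.5 kHz.
37.5 kHz mod fs = 8.5 kHz.
8.5 kHz ≤ fs/2 = 14.5 kHz, appears at 8.5 kHz.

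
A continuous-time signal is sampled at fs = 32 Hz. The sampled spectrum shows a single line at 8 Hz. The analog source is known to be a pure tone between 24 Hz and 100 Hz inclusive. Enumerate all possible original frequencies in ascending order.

24 Hz, 40 Hz, 56 Hz, 72 Hz, 88 Hz

Frequencies that alias to 8 Hz are k·fs ± 8 Hz for integer k ≥ 0.
k=0: 8 Hz.
k=1: 24 Hz, 40 Hz.
k=2: 56 Hz, 72 Hz.
k=3: 88 Hz, 104 Hz.
k=4: 120 Hz, 136 Hz.
Within [24 Hz, 100 Hz]: 24 Hz, 40 Hz, 56 Hz, 72 Hz, 88 Hz.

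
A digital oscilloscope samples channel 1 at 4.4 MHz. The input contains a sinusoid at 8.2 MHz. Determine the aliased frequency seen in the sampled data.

8.2 MHz mod fs = 3.8 MHz.
3.8 MHz > fs/2 = 2.2 MHz, folds to fs − 3.8 MHz = 0.6 MHz.

0.6 MHz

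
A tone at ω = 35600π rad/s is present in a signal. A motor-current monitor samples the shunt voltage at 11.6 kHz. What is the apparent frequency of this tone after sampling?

5.4 kHz

ω = 35600π rad/s → f = ω/(2π) = 17800 Hz = 17.8 kHz.
17.8 kHz mod fs = 6.2 kHz.
6.2 kHz > fs/2 = 5.8 kHz, folds to fs − 6.2 kHz = 5.4 kHz.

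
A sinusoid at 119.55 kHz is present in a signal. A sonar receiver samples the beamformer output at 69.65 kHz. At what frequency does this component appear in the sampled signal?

119.55 kHz mod fs = 49.9 kHz.
49.9 kHz > fs/2 = 34.825 kHz, folds to fs − 49.9 kHz = 19.75 kHz.

19.75 kHz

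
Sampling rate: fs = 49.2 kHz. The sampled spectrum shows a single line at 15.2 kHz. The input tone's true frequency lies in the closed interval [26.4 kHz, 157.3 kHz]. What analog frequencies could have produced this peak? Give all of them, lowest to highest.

34 kHz, 64.4 kHz, 83.2 kHz, 113.6 kHz, 132.4 kHz

Frequencies that alias to 15.2 kHz are k·fs ± 15.2 kHz for integer k ≥ 0.
k=0: 15.2 kHz.
k=1: 34 kHz, 64.4 kHz.
k=2: 83.2 kHz, 113.6 kHz.
k=3: 132.4 kHz, 162.8 kHz.
k=4: 181.6 kHz, 212 kHz.
Within [26.4 kHz, 157.3 kHz]: 34 kHz, 64.4 kHz, 83.2 kHz, 113.6 kHz, 132.4 kHz.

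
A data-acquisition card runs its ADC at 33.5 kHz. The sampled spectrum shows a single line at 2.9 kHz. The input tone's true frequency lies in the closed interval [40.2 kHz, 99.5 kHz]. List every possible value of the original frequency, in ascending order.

Frequencies that alias to 2.9 kHz are k·fs ± 2.9 kHz for integer k ≥ 0.
k=0: 2.9 kHz.
k=1: 30.6 kHz, 36.4 kHz.
k=2: 64.1 kHz, 69.9 kHz.
k=3: 97.6 kHz, 103.4 kHz.
k=4: 131.1 kHz, 136.9 kHz.
Within [40.2 kHz, 99.5 kHz]: 64.1 kHz, 69.9 kHz, 97.6 kHz.

64.1 kHz, 69.9 kHz, 97.6 kHz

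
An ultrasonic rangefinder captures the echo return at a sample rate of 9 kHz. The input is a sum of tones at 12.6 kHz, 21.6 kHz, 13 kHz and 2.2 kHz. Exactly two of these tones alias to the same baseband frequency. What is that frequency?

fs/2 = 4.5 kHz.
12.6 kHz mod fs = 3.6 kHz.
3.6 kHz ≤ fs/2 = 4.5 kHz, appears at 3.6 kHz.
21.6 kHz mod fs = 3.6 kHz.
3.6 kHz ≤ fs/2 = 4.5 kHz, appears at 3.6 kHz.
13 kHz mod fs = 4 kHz.
4 kHz ≤ fs/2 = 4.5 kHz, appears at 4 kHz.
2.2 kHz ≤ fs/2 = 4.5 kHz, passes unchanged.
12.6 kHz and 21.6 kHz both map to 3.6 kHz.

3.6 kHz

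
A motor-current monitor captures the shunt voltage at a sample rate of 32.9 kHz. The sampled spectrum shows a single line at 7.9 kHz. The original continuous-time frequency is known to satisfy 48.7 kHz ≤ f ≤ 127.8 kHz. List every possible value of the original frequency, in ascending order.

Frequencies that alias to 7.9 kHz are k·fs ± 7.9 kHz for integer k ≥ 0.
k=0: 7.9 kHz.
k=1: 25 kHz, 40.8 kHz.
k=2: 57.9 kHz, 73.7 kHz.
k=3: 90.8 kHz, 106.6 kHz.
k=4: 123.7 kHz, 139.5 kHz.
k=5: 156.6 kHz, 172.4 kHz.
Within [48.7 kHz, 127.8 kHz]: 57.9 kHz, 73.7 kHz, 90.8 kHz, 106.6 kHz, 123.7 kHz.

57.9 kHz, 73.7 kHz, 90.8 kHz, 106.6 kHz, 123.7 kHz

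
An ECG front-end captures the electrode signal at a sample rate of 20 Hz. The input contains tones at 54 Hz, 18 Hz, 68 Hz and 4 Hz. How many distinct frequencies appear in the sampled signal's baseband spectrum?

4

fs/2 = 10 Hz.
54 Hz mod fs = 14 Hz.
14 Hz > fs/2 = 10 Hz, folds to fs − 14 Hz = 6 Hz.
18 Hz > fs/2 = 10 Hz, folds to fs − 18 Hz = 2 Hz.
68 Hz mod fs = 8 Hz.
8 Hz ≤ fs/2 = 10 Hz, appears at 8 Hz.
4 Hz ≤ fs/2 = 10 Hz, passes unchanged.
Distinct values: {2 Hz, 4 Hz, 6 Hz, 8 Hz} → 4.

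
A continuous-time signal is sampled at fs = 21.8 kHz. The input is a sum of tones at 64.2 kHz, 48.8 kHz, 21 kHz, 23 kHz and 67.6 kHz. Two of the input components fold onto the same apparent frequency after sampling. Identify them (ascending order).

fs/2 = 10.9 kHz.
64.2 kHz mod fs = 20.6 kHz.
20.6 kHz > fs/2 = 10.9 kHz, folds to fs − 20.6 kHz = 1.2 kHz.
48.8 kHz mod fs = 5.2 kHz.
5.2 kHz ≤ fs/2 = 10.9 kHz, appears at 5.2 kHz.
21 kHz > fs/2 = 10.9 kHz, folds to fs − 21 kHz = 0.8 kHz.
23 kHz mod fs = 1.2 kHz.
1.2 kHz ≤ fs/2 = 10.9 kHz, appears at 1.2 kHz.
67.6 kHz mod fs = 2.2 kHz.
2.2 kHz ≤ fs/2 = 10.9 kHz, appears at 2.2 kHz.
23 kHz and 64.2 kHz both map to 1.2 kHz.

23 kHz, 64.2 kHz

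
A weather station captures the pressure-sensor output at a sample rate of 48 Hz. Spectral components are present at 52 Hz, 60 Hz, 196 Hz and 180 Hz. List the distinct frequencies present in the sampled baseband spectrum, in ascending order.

4 Hz, 12 Hz

fs/2 = 24 Hz.
52 Hz mod fs = 4 Hz.
4 Hz ≤ fs/2 = 24 Hz, appears at 4 Hz.
60 Hz mod fs = 12 Hz.
12 Hz ≤ fs/2 = 24 Hz, appears at 12 Hz.
196 Hz mod fs = 4 Hz.
4 Hz ≤ fs/2 = 24 Hz, appears at 4 Hz.
180 Hz mod fs = 36 Hz.
36 Hz > fs/2 = 24 Hz, folds to fs − 36 Hz = 12 Hz.
Distinct values: {4 Hz, 12 Hz}.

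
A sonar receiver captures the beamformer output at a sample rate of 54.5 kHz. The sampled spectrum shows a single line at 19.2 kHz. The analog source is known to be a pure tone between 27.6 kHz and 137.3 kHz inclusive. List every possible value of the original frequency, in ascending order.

Frequencies that alias to 19.2 kHz are k·fs ± 19.2 kHz for integer k ≥ 0.
k=0: 19.2 kHz.
k=1: 35.3 kHz, 73.7 kHz.
k=2: 89.8 kHz, 128.2 kHz.
k=3: 144.3 kHz, 182.7 kHz.
Within [27.6 kHz, 137.3 kHz]: 35.3 kHz, 73.7 kHz, 89.8 kHz, 128.2 kHz.

35.3 kHz, 73.7 kHz, 89.8 kHz, 128.2 kHz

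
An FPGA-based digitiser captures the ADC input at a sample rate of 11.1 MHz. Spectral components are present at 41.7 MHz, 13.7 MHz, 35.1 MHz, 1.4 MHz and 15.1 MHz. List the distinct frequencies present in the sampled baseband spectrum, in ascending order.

1.4 MHz, 1.8 MHz, 2.6 MHz, 2.7 MHz, 4 MHz

fs/2 = 5.55 MHz.
41.7 MHz mod fs = 8.4 MHz.
8.4 MHz > fs/2 = 5.55 MHz, folds to fs − 8.4 MHz = 2.7 MHz.
13.7 MHz mod fs = 2.6 MHz.
2.6 MHz ≤ fs/2 = 5.55 MHz, appears at 2.6 MHz.
35.1 MHz mod fs = 1.8 MHz.
1.8 MHz ≤ fs/2 = 5.55 MHz, appears at 1.8 MHz.
1.4 MHz ≤ fs/2 = 5.55 MHz, passes unchanged.
15.1 MHz mod fs = 4 MHz.
4 MHz ≤ fs/2 = 5.55 MHz, appears at 4 MHz.
Distinct values: {1.4 MHz, 1.8 MHz, 2.6 MHz, 2.7 MHz, 4 MHz}.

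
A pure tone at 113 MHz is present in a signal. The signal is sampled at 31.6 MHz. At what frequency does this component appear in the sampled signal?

13.4 MHz

113 MHz mod fs = 18.2 MHz.
18.2 MHz > fs/2 = 15.8 MHz, folds to fs − 18.2 MHz = 13.4 MHz.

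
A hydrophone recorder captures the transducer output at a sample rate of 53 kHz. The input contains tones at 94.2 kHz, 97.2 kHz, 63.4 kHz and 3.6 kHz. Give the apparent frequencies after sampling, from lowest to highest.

fs/2 = 26.5 kHz.
94.2 kHz mod fs = 41.2 kHz.
41.2 kHz > fs/2 = 26.5 kHz, folds to fs − 41.2 kHz = 11.8 kHz.
97.2 kHz mod fs = 44.2 kHz.
44.2 kHz > fs/2 = 26.5 kHz, folds to fs − 44.2 kHz = 8.8 kHz.
63.4 kHz mod fs = 10.4 kHz.
10.4 kHz ≤ fs/2 = 26.5 kHz, appears at 10.4 kHz.
3.6 kHz ≤ fs/2 = 26.5 kHz, passes unchanged.
Distinct values: {3.6 kHz, 8.8 kHz, 10.4 kHz, 11.8 kHz}.

3.6 kHz, 8.8 kHz, 10.4 kHz, 11.8 kHz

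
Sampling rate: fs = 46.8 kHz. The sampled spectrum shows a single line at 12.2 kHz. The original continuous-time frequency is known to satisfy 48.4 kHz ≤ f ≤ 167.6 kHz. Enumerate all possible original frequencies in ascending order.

59 kHz, 81.4 kHz, 105.8 kHz, 128.2 kHz, 152.6 kHz

Frequencies that alias to 12.2 kHz are k·fs ± 12.2 kHz for integer k ≥ 0.
k=0: 12.2 kHz.
k=1: 34.6 kHz, 59 kHz.
k=2: 81.4 kHz, 105.8 kHz.
k=3: 128.2 kHz, 152.6 kHz.
k=4: 175 kHz, 199.4 kHz.
Within [48.4 kHz, 167.6 kHz]: 59 kHz, 81.4 kHz, 105.8 kHz, 128.2 kHz, 152.6 kHz.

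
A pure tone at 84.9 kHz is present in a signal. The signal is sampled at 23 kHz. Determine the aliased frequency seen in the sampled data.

7.1 kHz

84.9 kHz mod fs = 15.9 kHz.
15.9 kHz > fs/2 = 11.5 kHz, folds to fs − 15.9 kHz = 7.1 kHz.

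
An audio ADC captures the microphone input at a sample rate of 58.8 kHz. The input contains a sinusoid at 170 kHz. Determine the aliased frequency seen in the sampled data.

170 kHz mod fs = 52.4 kHz.
52.4 kHz > fs/2 = 29.4 kHz, folds to fs − 52.4 kHz = 6.4 kHz.

6.4 kHz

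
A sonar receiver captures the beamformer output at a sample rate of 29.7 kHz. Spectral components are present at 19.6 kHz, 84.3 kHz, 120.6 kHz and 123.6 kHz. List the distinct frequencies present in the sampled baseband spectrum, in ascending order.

fs/2 = 14.85 kHz.
19.6 kHz > fs/2 = 14.85 kHz, folds to fs − 19.6 kHz = 10.1 kHz.
84.3 kHz mod fs = 24.9 kHz.
24.9 kHz > fs/2 = 14.85 kHz, folds to fs − 24.9 kHz = 4.8 kHz.
120.6 kHz mod fs = 1.8 kHz.
1.8 kHz ≤ fs/2 = 14.85 kHz, appears at 1.8 kHz.
123.6 kHz mod fs = 4.8 kHz.
4.8 kHz ≤ fs/2 = 14.85 kHz, appears at 4.8 kHz.
Distinct values: {1.8 kHz, 4.8 kHz, 10.1 kHz}.

1.8 kHz, 4.8 kHz, 10.1 kHz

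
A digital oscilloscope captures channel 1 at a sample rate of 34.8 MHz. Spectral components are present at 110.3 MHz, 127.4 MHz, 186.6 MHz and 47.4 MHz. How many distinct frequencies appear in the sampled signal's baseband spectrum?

fs/2 = 17.4 MHz.
110.3 MHz mod fs = 5.9 MHz.
5.9 MHz ≤ fs/2 = 17.4 MHz, appears at 5.9 MHz.
127.4 MHz mod fs = 23 MHz.
23 MHz > fs/2 = 17.4 MHz, folds to fs − 23 MHz = 11.8 MHz.
186.6 MHz mod fs = 12.6 MHz.
12.6 MHz ≤ fs/2 = 17.4 MHz, appears at 12.6 MHz.
47.4 MHz mod fs = 12.6 MHz.
12.6 MHz ≤ fs/2 = 17.4 MHz, appears at 12.6 MHz.
Distinct values: {5.9 MHz, 11.8 MHz, 12.6 MHz} → 3.

3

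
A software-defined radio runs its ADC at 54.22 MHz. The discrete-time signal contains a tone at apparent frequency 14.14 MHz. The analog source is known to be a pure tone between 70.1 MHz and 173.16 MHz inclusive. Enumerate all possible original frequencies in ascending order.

94.3 MHz, 122.58 MHz, 148.52 MHz

Frequencies that alias to 14.14 MHz are k·fs ± 14.14 MHz for integer k ≥ 0.
k=0: 14.14 MHz.
k=1: 40.08 MHz, 68.36 MHz.
k=2: 94.3 MHz, 122.58 MHz.
k=3: 148.52 MHz, 176.8 MHz.
k=4: 202.74 MHz, 231.02 MHz.
Within [70.1 MHz, 173.16 MHz]: 94.3 MHz, 122.58 MHz, 148.52 MHz.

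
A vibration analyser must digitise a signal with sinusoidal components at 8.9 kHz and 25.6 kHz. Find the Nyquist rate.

Highest-frequency component: 25.6 kHz.
Nyquist rate = 2 × 25.6 kHz = 51.2 kHz.

51.2 kHz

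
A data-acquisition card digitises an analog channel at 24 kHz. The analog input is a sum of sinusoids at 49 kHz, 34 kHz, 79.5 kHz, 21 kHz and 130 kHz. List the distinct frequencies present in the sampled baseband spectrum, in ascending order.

1 kHz, 3 kHz, 7.5 kHz, 10 kHz

fs/2 = 12 kHz.
49 kHz mod fs = 1 kHz.
1 kHz ≤ fs/2 = 12 kHz, appears at 1 kHz.
34 kHz mod fs = 10 kHz.
10 kHz ≤ fs/2 = 12 kHz, appears at 10 kHz.
79.5 kHz mod fs = 7.5 kHz.
7.5 kHz ≤ fs/2 = 12 kHz, appears at 7.5 kHz.
21 kHz > fs/2 = 12 kHz, folds to fs − 21 kHz = 3 kHz.
130 kHz mod fs = 10 kHz.
10 kHz ≤ fs/2 = 12 kHz, appears at 10 kHz.
Distinct values: {1 kHz, 3 kHz, 7.5 kHz, 10 kHz}.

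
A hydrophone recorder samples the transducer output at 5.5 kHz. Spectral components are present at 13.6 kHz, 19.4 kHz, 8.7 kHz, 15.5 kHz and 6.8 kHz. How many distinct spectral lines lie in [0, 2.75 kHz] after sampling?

4

fs/2 = 2.75 kHz.
13.6 kHz mod fs = 2.6 kHz.
2.6 kHz ≤ fs/2 = 2.75 kHz, appears at 2.6 kHz.
19.4 kHz mod fs = 2.9 kHz.
2.9 kHz > fs/2 = 2.75 kHz, folds to fs − 2.9 kHz = 2.6 kHz.
8.7 kHz mod fs = 3.2 kHz.
3.2 kHz > fs/2 = 2.75 kHz, folds to fs − 3.2 kHz = 2.3 kHz.
15.5 kHz mod fs = 4.5 kHz.
4.5 kHz > fs/2 = 2.75 kHz, folds to fs − 4.5 kHz = 1 kHz.
6.8 kHz mod fs = 1.3 kHz.
1.3 kHz ≤ fs/2 = 2.75 kHz, appears at 1.3 kHz.
Distinct values: {1 kHz, 1.3 kHz, 2.3 kHz, 2.6 kHz} → 4.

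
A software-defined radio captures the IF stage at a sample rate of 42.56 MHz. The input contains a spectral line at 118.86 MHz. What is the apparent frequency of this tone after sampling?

8.82 MHz

118.86 MHz mod fs = 33.74 MHz.
33.74 MHz > fs/2 = 21.28 MHz, folds to fs − 33.74 MHz = 8.82 MHz.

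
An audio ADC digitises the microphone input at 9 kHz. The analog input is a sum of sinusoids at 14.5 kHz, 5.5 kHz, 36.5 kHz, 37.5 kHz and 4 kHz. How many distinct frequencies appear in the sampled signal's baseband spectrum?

4

fs/2 = 4.5 kHz.
14.5 kHz mod fs = 5.5 kHz.
5.5 kHz > fs/2 = 4.5 kHz, folds to fs − 5.5 kHz = 3.5 kHz.
5.5 kHz > fs/2 = 4.5 kHz, folds to fs − 5.5 kHz = 3.5 kHz.
36.5 kHz mod fs = 0.5 kHz.
0.5 kHz ≤ fs/2 = 4.5 kHz, appears at 0.5 kHz.
37.5 kHz mod fs = 1.5 kHz.
1.5 kHz ≤ fs/2 = 4.5 kHz, appears at 1.5 kHz.
4 kHz ≤ fs/2 = 4.5 kHz, passes unchanged.
Distinct values: {0.5 kHz, 1.5 kHz, 3.5 kHz, 4 kHz} → 4.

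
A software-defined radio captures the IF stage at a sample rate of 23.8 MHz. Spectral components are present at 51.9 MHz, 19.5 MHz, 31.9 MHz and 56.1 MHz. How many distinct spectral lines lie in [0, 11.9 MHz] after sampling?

fs/2 = 11.9 MHz.
51.9 MHz mod fs = 4.3 MHz.
4.3 MHz ≤ fs/2 = 11.9 MHz, appears at 4.3 MHz.
19.5 MHz > fs/2 = 11.9 MHz, folds to fs − 19.5 MHz = 4.3 MHz.
31.9 MHz mod fs = 8.1 MHz.
8.1 MHz ≤ fs/2 = 11.9 MHz, appears at 8.1 MHz.
56.1 MHz mod fs = 8.5 MHz.
8.5 MHz ≤ fs/2 = 11.9 MHz, appears at 8.5 MHz.
Distinct values: {4.3 MHz, 8.1 MHz, 8.5 MHz} → 3.

3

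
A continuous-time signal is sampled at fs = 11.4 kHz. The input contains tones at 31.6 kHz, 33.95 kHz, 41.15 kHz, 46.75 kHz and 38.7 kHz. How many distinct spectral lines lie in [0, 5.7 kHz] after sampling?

5

fs/2 = 5.7 kHz.
31.6 kHz mod fs = 8.8 kHz.
8.8 kHz > fs/2 = 5.7 kHz, folds to fs − 8.8 kHz = 2.6 kHz.
33.95 kHz mod fs = 11.15 kHz.
11.15 kHz > fs/2 = 5.7 kHz, folds to fs − 11.15 kHz = 0.25 kHz.
41.15 kHz mod fs = 6.95 kHz.
6.95 kHz > fs/2 = 5.7 kHz, folds to fs − 6.95 kHz = 4.45 kHz.
46.75 kHz mod fs = 1.15 kHz.
1.15 kHz ≤ fs/2 = 5.7 kHz, appears at 1.15 kHz.
38.7 kHz mod fs = 4.5 kHz.
4.5 kHz ≤ fs/2 = 5.7 kHz, appears at 4.5 kHz.
Distinct values: {0.25 kHz, 1.15 kHz, 2.6 kHz, 4.45 kHz, 4.5 kHz} → 5.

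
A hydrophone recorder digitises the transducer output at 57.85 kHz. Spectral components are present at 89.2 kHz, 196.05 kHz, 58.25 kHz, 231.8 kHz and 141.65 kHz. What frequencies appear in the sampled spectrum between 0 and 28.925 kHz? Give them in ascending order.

fs/2 = 28.925 kHz.
89.2 kHz mod fs = 31.35 kHz.
31.35 kHz > fs/2 = 28.925 kHz, folds to fs − 31.35 kHz = 26.5 kHz.
196.05 kHz mod fs = 22.5 kHz.
22.5 kHz ≤ fs/2 = 28.925 kHz, appears at 22.5 kHz.
58.25 kHz mod fs = 0.4 kHz.
0.4 kHz ≤ fs/2 = 28.925 kHz, appears at 0.4 kHz.
231.8 kHz mod fs = 0.4 kHz.
0.4 kHz ≤ fs/2 = 28.925 kHz, appears at 0.4 kHz.
141.65 kHz mod fs = 25.95 kHz.
25.95 kHz ≤ fs/2 = 28.925 kHz, appears at 25.95 kHz.
Distinct values: {0.4 kHz, 22.5 kHz, 25.95 kHz, 26.5 kHz}.

0.4 kHz, 22.5 kHz, 25.95 kHz, 26.5 kHz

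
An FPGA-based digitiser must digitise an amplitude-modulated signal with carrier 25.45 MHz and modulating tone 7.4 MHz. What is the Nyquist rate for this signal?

65.7 MHz

AM sidebands sit at fc ± fm = 18.05 MHz and 32.85 MHz.
Highest-frequency component: 32.85 MHz.
Nyquist rate = 2 × 32.85 MHz = 65.7 MHz.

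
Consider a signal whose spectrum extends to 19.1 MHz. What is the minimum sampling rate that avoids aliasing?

Nyquist rate = 2 × 19.1 MHz = 38.2 MHz.

38.2 MHz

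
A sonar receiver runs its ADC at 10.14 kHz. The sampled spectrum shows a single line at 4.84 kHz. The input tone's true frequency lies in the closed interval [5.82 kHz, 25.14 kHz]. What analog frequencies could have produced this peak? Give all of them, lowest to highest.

14.98 kHz, 15.44 kHz, 25.12 kHz

Frequencies that alias to 4.84 kHz are k·fs ± 4.84 kHz for integer k ≥ 0.
k=0: 4.84 kHz.
k=1: 5.3 kHz, 14.98 kHz.
k=2: 15.44 kHz, 25.12 kHz.
k=3: 25.58 kHz, 35.26 kHz.
Within [5.82 kHz, 25.14 kHz]: 14.98 kHz, 15.44 kHz, 25.12 kHz.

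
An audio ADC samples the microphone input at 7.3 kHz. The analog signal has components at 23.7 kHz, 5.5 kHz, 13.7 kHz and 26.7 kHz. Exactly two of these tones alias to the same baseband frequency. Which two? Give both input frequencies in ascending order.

fs/2 = 3.65 kHz.
23.7 kHz mod fs = 1.8 kHz.
1.8 kHz ≤ fs/2 = 3.65 kHz, appears at 1.8 kHz.
5.5 kHz > fs/2 = 3.65 kHz, folds to fs − 5.5 kHz = 1.8 kHz.
13.7 kHz mod fs = 6.4 kHz.
6.4 kHz > fs/2 = 3.65 kHz, folds to fs − 6.4 kHz = 0.9 kHz.
26.7 kHz mod fs = 4.8 kHz.
4.8 kHz > fs/2 = 3.65 kHz, folds to fs − 4.8 kHz = 2.5 kHz.
5.5 kHz and 23.7 kHz both map to 1.8 kHz.

5.5 kHz, 23.7 kHz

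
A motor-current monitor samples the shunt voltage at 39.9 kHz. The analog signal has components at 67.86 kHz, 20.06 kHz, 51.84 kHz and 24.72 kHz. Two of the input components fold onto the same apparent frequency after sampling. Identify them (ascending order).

fs/2 = 19.95 kHz.
67.86 kHz mod fs = 27.96 kHz.
27.96 kHz > fs/2 = 19.95 kHz, folds to fs − 27.96 kHz = 11.94 kHz.
20.06 kHz > fs/2 = 19.95 kHz, folds to fs − 20.06 kHz = 19.84 kHz.
51.84 kHz mod fs = 11.94 kHz.
11.94 kHz ≤ fs/2 = 19.95 kHz, appears at 11.94 kHz.
24.72 kHz > fs/2 = 19.95 kHz, folds to fs − 24.72 kHz = 15.18 kHz.
51.84 kHz and 67.86 kHz both map to 11.94 kHz.

51.84 kHz, 67.86 kHz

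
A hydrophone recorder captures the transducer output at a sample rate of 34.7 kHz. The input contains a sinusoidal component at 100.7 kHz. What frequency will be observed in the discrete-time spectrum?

3.4 kHz

100.7 kHz mod fs = 31.3 kHz.
31.3 kHz > fs/2 = 17.35 kHz, folds to fs − 31.3 kHz = 3.4 kHz.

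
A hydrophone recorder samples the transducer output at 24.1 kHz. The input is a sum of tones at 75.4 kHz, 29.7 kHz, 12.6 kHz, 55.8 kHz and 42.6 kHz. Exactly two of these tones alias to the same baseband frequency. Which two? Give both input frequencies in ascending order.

29.7 kHz, 42.6 kHz

fs/2 = 12.05 kHz.
75.4 kHz mod fs = 3.1 kHz.
3.1 kHz ≤ fs/2 = 12.05 kHz, appears at 3.1 kHz.
29.7 kHz mod fs = 5.6 kHz.
5.6 kHz ≤ fs/2 = 12.05 kHz, appears at 5.6 kHz.
12.6 kHz > fs/2 = 12.05 kHz, folds to fs − 12.6 kHz = 11.5 kHz.
55.8 kHz mod fs = 7.6 kHz.
7.6 kHz ≤ fs/2 = 12.05 kHz, appears at 7.6 kHz.
42.6 kHz mod fs = 18.5 kHz.
18.5 kHz > fs/2 = 12.05 kHz, folds to fs − 18.5 kHz = 5.6 kHz.
29.7 kHz and 42.6 kHz both map to 5.6 kHz.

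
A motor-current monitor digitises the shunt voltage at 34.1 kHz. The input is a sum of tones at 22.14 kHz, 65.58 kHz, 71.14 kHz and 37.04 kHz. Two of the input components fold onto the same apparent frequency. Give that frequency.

2.94 kHz

fs/2 = 17.05 kHz.
22.14 kHz > fs/2 = 17.05 kHz, folds to fs − 22.14 kHz = 11.96 kHz.
65.58 kHz mod fs = 31.48 kHz.
31.48 kHz > fs/2 = 17.05 kHz, folds to fs − 31.48 kHz = 2.62 kHz.
71.14 kHz mod fs = 2.94 kHz.
2.94 kHz ≤ fs/2 = 17.05 kHz, appears at 2.94 kHz.
37.04 kHz mod fs = 2.94 kHz.
2.94 kHz ≤ fs/2 = 17.05 kHz, appears at 2.94 kHz.
37.04 kHz and 71.14 kHz both map to 2.94 kHz.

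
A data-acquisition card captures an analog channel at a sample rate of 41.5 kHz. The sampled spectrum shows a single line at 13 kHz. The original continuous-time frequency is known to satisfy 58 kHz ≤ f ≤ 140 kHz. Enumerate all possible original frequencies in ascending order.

Frequencies that alias to 13 kHz are k·fs ± 13 kHz for integer k ≥ 0.
k=0: 13 kHz.
k=1: 28.5 kHz, 54.5 kHz.
k=2: 70 kHz, 96 kHz.
k=3: 111.5 kHz, 137.5 kHz.
k=4: 153 kHz, 179 kHz.
Within [58 kHz, 140 kHz]: 70 kHz, 96 kHz, 111.5 kHz, 137.5 kHz.

70 kHz, 96 kHz, 111.5 kHz, 137.5 kHz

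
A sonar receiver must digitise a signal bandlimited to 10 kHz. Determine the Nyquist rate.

20 kHz

Nyquist rate = 2 × 10 kHz = 20 kHz.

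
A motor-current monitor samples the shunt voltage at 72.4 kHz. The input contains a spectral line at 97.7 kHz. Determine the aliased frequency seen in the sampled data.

25.3 kHz

97.7 kHz mod fs = 25.3 kHz.
25.3 kHz ≤ fs/2 = 36.2 kHz, appears at 25.3 kHz.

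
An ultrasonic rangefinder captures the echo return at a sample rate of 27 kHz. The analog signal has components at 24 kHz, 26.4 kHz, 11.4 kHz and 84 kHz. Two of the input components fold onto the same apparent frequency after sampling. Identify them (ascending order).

24 kHz, 84 kHz

fs/2 = 13.5 kHz.
24 kHz > fs/2 = 13.5 kHz, folds to fs − 24 kHz = 3 kHz.
26.4 kHz > fs/2 = 13.5 kHz, folds to fs − 26.4 kHz = 0.6 kHz.
11.4 kHz ≤ fs/2 = 13.5 kHz, passes unchanged.
84 kHz mod fs = 3 kHz.
3 kHz ≤ fs/2 = 13.5 kHz, appears at 3 kHz.
24 kHz and 84 kHz both map to 3 kHz.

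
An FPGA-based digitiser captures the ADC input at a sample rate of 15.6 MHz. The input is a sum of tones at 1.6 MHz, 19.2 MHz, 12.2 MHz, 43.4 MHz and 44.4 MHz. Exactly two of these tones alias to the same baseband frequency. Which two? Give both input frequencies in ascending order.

12.2 MHz, 43.4 MHz

fs/2 = 7.8 MHz.
1.6 MHz ≤ fs/2 = 7.8 MHz, passes unchanged.
19.2 MHz mod fs = 3.6 MHz.
3.6 MHz ≤ fs/2 = 7.8 MHz, appears at 3.6 MHz.
12.2 MHz > fs/2 = 7.8 MHz, folds to fs − 12.2 MHz = 3.4 MHz.
43.4 MHz mod fs = 12.2 MHz.
12.2 MHz > fs/2 = 7.8 MHz, folds to fs − 12.2 MHz = 3.4 MHz.
44.4 MHz mod fs = 13.2 MHz.
13.2 MHz > fs/2 = 7.8 MHz, folds to fs − 13.2 MHz = 2.4 MHz.
12.2 MHz and 43.4 MHz both map to 3.4 MHz.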